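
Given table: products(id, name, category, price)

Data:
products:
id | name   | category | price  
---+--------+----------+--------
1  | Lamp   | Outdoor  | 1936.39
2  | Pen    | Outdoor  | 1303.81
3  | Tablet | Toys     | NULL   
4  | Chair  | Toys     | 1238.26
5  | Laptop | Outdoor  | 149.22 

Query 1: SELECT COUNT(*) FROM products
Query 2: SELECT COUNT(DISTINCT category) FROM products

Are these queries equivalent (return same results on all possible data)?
No, not equivalent

Query 1 returns: [(5,)]
Query 2 returns: [(2,)]

Reason: COUNT(*) counts rows, COUNT(DISTINCT category) counts unique categorys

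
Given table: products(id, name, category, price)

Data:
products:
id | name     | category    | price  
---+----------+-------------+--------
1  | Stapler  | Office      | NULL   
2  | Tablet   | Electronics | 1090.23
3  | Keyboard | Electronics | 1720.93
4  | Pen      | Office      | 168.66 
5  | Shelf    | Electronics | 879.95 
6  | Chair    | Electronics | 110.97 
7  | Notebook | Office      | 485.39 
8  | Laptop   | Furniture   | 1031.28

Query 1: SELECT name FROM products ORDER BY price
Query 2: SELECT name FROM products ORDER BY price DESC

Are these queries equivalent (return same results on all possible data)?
No, not equivalent

Query 1 returns: [('Stapler',), ('Chair',), ('Pen',), ('Notebook',), ('Shelf',), ('Laptop',), ('Tablet',), ('Keyboard',)]
Query 2 returns: [('Keyboard',), ('Tablet',), ('Laptop',), ('Shelf',), ('Notebook',), ('Pen',), ('Chair',), ('Stapler',)]

Reason: ASC vs DESC gives opposite ordering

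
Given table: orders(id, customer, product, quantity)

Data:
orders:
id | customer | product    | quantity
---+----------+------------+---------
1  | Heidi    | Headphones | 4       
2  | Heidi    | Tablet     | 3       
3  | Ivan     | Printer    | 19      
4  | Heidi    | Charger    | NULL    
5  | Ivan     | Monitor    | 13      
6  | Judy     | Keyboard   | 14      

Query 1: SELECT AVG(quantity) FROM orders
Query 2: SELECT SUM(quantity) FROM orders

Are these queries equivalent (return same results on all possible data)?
No, not equivalent

Query 1 returns: [(10.6,)]
Query 2 returns: [(53,)]

Reason: AVG vs SUM give different aggregate values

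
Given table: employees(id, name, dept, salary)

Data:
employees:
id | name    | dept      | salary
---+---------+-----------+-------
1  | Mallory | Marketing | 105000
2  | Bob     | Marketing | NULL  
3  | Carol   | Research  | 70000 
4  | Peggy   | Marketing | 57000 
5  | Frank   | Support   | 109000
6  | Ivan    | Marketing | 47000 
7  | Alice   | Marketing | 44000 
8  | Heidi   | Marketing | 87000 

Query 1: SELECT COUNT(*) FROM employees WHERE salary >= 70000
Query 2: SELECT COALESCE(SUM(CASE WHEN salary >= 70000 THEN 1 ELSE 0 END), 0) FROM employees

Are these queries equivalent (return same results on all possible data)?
Yes, equivalent

Both queries return: [(4,)]

Reason: COUNT with WHERE vs conditional SUM (COALESCE handles empty-table NULL)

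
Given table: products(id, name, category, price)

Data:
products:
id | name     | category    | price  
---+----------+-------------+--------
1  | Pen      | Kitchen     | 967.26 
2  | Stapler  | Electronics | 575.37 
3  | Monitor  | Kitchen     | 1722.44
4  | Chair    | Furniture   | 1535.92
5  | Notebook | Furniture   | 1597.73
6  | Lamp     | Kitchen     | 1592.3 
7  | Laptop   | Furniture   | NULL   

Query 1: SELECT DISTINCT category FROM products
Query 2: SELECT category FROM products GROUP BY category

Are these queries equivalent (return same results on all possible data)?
Yes, equivalent

Both queries return: [('Electronics',), ('Furniture',), ('Kitchen',)]

Reason: Both get unique categorys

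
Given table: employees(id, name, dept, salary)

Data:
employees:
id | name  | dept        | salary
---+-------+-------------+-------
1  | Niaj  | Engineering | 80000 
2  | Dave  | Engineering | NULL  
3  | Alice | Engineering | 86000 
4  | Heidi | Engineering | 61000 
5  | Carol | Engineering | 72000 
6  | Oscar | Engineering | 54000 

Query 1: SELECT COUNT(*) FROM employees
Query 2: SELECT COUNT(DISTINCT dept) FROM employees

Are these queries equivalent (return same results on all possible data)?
No, not equivalent

Query 1 returns: [(6,)]
Query 2 returns: [(1,)]

Reason: COUNT(*) counts rows, COUNT(DISTINCT dept) counts unique depts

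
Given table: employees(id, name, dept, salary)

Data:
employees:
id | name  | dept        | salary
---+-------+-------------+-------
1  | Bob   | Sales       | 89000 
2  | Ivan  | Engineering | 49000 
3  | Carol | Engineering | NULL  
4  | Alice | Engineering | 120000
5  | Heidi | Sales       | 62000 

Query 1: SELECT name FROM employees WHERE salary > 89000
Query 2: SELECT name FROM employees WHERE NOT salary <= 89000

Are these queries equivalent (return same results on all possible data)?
Yes, equivalent

Both queries return: [('Alice',)]

Reason: Both filter salary > 89000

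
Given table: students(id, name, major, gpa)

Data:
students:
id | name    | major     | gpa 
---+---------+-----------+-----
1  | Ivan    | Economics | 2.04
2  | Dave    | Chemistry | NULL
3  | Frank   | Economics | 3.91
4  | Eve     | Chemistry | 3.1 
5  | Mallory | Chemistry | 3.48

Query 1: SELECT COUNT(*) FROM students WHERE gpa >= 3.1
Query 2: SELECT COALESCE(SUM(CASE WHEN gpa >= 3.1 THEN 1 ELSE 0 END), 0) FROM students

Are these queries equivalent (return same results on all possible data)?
Yes, equivalent

Both queries return: [(3,)]

Reason: COUNT with WHERE vs conditional SUM (COALESCE handles empty-table NULL)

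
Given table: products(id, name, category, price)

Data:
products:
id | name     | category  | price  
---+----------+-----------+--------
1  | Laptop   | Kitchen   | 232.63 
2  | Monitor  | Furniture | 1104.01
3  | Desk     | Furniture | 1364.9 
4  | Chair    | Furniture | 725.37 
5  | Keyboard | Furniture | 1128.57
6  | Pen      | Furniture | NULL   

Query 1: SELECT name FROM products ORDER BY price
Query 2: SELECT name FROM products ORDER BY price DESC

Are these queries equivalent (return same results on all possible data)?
No, not equivalent

Query 1 returns: [('Pen',), ('Laptop',), ('Chair',), ('Monitor',), ('Keyboard',), ('Desk',)]
Query 2 returns: [('Desk',), ('Keyboard',), ('Monitor',), ('Chair',), ('Laptop',), ('Pen',)]

Reason: ASC vs DESC gives opposite ordering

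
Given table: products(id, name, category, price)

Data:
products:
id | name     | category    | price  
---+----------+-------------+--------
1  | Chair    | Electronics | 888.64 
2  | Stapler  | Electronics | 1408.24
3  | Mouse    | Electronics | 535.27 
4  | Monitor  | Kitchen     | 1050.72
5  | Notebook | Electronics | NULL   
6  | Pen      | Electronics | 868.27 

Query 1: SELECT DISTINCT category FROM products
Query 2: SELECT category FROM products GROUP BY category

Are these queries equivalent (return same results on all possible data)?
Yes, equivalent

Both queries return: [('Electronics',), ('Kitchen',)]

Reason: Both get unique categorys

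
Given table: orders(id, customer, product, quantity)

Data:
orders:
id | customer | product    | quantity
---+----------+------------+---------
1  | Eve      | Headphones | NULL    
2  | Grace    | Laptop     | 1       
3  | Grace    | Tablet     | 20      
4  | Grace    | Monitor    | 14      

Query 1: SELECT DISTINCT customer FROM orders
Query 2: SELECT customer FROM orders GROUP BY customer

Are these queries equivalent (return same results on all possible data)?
Yes, equivalent

Both queries return: [('Eve',), ('Grace',)]

Reason: Both get unique customers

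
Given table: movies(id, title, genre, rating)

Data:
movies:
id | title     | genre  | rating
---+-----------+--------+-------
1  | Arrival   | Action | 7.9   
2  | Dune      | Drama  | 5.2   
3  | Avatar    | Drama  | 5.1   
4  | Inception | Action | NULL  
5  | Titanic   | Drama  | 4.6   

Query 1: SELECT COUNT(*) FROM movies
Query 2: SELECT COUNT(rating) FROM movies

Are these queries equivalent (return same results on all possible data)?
No, not equivalent

Query 1 returns: [(5,)]
Query 2 returns: [(4,)]

Reason: COUNT(*) includes NULLs, COUNT(column) excludes them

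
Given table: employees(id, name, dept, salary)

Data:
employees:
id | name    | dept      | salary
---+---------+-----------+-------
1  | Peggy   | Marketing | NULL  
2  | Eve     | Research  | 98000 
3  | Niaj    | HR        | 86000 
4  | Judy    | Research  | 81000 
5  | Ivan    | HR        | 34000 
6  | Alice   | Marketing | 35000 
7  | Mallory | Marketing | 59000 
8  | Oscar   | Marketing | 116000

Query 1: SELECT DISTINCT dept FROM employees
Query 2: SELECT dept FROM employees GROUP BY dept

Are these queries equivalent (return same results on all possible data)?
Yes, equivalent

Both queries return: [('HR',), ('Marketing',), ('Research',)]

Reason: Both get unique depts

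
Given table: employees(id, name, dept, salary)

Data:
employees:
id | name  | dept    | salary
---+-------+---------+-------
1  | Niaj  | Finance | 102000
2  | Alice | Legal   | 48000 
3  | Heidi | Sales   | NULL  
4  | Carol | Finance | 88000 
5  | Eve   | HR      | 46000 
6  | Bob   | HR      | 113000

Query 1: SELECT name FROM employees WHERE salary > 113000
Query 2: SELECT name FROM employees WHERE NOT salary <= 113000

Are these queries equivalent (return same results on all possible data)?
Yes, equivalent

Both queries return: []

Reason: Both filter salary > 113000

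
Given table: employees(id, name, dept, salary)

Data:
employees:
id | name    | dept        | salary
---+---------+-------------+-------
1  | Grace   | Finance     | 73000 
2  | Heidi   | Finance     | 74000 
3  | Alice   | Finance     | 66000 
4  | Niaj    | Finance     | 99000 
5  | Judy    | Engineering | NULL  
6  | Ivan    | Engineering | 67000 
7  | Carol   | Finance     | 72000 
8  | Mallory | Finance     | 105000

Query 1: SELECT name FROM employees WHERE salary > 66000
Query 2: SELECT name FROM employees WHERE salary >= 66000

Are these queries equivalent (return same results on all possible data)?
No, not equivalent

Query 1 returns: [('Grace',), ('Heidi',), ('Niaj',), ('Ivan',), ('Carol',), ('Mallory',)]
Query 2 returns: [('Grace',), ('Heidi',), ('Alice',), ('Niaj',), ('Ivan',), ('Carol',), ('Mallory',)]

Reason: > vs >= gives different results when salary = 66000 exists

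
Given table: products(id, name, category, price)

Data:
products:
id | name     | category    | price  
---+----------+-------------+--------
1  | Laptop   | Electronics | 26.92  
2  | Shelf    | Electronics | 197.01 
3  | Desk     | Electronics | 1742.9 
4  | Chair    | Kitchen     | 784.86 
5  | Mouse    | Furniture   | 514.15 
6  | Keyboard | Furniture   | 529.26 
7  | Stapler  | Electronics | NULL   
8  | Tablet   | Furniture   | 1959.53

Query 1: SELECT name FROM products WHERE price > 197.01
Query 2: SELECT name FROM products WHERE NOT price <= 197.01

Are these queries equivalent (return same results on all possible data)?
Yes, equivalent

Both queries return: [('Chair',), ('Desk',), ('Keyboard',), ('Mouse',), ('Tablet',)]

Reason: Both filter price > 197.01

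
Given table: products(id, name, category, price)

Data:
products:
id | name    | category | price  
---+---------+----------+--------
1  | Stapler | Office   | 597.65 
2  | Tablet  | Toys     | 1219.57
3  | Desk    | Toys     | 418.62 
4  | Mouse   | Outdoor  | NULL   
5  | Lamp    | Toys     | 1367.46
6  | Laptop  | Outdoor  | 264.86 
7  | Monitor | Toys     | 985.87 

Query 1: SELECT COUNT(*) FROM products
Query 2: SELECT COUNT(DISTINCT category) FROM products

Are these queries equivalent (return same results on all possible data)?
No, not equivalent

Query 1 returns: [(7,)]
Query 2 returns: [(3,)]

Reason: COUNT(*) counts rows, COUNT(DISTINCT category) counts unique categorys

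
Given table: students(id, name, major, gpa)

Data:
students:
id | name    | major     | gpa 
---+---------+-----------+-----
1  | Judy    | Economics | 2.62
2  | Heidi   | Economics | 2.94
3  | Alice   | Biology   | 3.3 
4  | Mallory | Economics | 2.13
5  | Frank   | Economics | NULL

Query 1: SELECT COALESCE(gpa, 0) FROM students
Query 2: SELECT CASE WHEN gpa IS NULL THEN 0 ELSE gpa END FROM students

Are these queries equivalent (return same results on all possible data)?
Yes, equivalent

Both queries return: [(0,), (2.13,), (2.62,), (2.94,), (3.3,)]

Reason: COALESCE vs CASE for NULL handling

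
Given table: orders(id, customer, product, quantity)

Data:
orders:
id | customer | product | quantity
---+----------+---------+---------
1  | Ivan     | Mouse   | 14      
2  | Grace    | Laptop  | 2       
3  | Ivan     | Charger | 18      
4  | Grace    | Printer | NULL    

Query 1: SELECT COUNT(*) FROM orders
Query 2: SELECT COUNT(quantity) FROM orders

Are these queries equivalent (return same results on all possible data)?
No, not equivalent

Query 1 returns: [(4,)]
Query 2 returns: [(3,)]

Reason: COUNT(*) includes NULLs, COUNT(column) excludes them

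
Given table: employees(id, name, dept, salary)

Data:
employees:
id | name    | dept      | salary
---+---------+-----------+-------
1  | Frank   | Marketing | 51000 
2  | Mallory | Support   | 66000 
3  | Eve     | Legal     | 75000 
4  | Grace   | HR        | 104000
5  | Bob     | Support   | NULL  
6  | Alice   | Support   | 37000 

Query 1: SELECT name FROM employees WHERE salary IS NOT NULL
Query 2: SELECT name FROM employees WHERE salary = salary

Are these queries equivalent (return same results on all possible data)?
Yes, equivalent

Both queries return: [('Alice',), ('Eve',), ('Frank',), ('Grace',), ('Mallory',)]

Reason: IS NOT NULL vs self-equality (both exclude NULLs)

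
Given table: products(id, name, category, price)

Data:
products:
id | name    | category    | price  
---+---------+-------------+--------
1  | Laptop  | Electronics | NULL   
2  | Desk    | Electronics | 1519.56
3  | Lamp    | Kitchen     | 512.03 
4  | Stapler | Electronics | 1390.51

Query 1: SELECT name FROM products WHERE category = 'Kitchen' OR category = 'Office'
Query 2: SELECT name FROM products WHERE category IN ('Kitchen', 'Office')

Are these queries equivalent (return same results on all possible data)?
Yes, equivalent

Both queries return: [('Lamp',)]

Reason: OR vs IN are equivalent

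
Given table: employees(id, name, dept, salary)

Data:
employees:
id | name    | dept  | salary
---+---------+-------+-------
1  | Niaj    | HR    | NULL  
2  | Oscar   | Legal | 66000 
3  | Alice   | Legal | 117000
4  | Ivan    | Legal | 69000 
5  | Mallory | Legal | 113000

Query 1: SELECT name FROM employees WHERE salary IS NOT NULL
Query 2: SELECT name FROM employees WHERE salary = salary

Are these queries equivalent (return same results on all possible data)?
Yes, equivalent

Both queries return: [('Alice',), ('Ivan',), ('Mallory',), ('Oscar',)]

Reason: IS NOT NULL vs self-equality (both exclude NULLs)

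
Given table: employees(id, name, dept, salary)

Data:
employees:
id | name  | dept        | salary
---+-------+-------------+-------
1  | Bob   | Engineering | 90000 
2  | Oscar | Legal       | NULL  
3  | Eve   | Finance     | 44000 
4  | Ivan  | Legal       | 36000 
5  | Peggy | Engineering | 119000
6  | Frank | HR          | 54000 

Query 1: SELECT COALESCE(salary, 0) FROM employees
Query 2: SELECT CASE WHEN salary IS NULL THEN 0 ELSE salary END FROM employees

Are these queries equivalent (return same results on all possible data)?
Yes, equivalent

Both queries return: [(0,), (36000,), (44000,), (54000,), (90000,), (119000,)]

Reason: COALESCE vs CASE for NULL handling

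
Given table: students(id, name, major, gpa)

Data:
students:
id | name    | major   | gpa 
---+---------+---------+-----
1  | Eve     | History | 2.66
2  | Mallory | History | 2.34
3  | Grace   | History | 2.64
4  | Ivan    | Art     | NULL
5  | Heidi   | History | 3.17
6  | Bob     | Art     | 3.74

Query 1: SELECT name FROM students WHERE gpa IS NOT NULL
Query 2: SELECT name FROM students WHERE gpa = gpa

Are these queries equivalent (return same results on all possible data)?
Yes, equivalent

Both queries return: [('Bob',), ('Eve',), ('Grace',), ('Heidi',), ('Mallory',)]

Reason: IS NOT NULL vs self-equality (both exclude NULLs)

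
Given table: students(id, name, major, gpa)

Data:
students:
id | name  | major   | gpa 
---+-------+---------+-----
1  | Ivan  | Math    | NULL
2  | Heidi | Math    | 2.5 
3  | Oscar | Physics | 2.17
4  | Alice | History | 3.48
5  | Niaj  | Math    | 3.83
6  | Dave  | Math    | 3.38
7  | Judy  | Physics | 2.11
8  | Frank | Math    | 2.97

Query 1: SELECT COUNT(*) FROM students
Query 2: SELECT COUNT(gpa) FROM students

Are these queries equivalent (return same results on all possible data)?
No, not equivalent

Query 1 returns: [(8,)]
Query 2 returns: [(7,)]

Reason: COUNT(*) includes NULLs, COUNT(column) excludes them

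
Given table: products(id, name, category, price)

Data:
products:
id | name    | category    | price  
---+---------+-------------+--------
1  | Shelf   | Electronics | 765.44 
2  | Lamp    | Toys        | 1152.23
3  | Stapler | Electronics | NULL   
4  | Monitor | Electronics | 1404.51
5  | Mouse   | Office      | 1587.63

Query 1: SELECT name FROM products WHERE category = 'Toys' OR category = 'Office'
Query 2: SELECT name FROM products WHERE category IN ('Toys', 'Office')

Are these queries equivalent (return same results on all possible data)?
Yes, equivalent

Both queries return: [('Lamp',), ('Mouse',)]

Reason: OR vs IN are equivalent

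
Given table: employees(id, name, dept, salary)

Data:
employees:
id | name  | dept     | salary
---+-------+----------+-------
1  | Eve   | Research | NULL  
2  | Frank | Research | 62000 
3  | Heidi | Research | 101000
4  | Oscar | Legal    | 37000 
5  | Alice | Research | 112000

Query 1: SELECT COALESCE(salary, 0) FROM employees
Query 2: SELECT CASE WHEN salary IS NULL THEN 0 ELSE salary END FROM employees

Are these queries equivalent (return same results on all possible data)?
Yes, equivalent

Both queries return: [(0,), (37000,), (62000,), (101000,), (112000,)]

Reason: COALESCE vs CASE for NULL handling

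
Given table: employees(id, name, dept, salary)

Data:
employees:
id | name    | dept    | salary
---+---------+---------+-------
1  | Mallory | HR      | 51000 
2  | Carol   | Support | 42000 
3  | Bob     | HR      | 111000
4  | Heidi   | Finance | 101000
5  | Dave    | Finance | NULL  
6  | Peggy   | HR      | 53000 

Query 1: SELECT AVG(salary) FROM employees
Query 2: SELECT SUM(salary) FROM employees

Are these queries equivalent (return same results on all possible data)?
No, not equivalent

Query 1 returns: [(71600.0,)]
Query 2 returns: [(358000,)]

Reason: AVG vs SUM give different aggregate values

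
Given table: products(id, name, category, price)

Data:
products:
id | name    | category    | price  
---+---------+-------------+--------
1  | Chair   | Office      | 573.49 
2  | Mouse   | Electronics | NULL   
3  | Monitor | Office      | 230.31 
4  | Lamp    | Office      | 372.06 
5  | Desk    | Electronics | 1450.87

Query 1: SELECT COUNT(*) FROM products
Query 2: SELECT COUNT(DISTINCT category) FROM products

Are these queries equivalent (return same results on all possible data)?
No, not equivalent

Query 1 returns: [(5,)]
Query 2 returns: [(2,)]

Reason: COUNT(*) counts rows, COUNT(DISTINCT category) counts unique categorys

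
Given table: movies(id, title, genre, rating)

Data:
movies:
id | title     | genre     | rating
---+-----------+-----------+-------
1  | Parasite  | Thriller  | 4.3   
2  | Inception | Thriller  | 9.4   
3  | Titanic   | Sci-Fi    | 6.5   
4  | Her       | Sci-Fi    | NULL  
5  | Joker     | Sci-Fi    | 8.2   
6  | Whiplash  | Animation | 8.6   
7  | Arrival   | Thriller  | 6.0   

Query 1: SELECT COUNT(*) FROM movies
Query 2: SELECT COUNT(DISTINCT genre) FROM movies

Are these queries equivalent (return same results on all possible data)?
No, not equivalent

Query 1 returns: [(7,)]
Query 2 returns: [(3,)]

Reason: COUNT(*) counts rows, COUNT(DISTINCT genre) counts unique genres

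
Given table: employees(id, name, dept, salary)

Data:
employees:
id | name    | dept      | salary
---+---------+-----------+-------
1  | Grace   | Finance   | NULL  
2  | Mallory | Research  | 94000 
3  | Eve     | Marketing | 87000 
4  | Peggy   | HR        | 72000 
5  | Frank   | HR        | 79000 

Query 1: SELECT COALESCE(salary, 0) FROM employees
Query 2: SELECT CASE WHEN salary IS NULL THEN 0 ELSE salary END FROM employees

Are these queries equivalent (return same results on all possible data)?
Yes, equivalent

Both queries return: [(0,), (72000,), (79000,), (87000,), (94000,)]

Reason: COALESCE vs CASE for NULL handling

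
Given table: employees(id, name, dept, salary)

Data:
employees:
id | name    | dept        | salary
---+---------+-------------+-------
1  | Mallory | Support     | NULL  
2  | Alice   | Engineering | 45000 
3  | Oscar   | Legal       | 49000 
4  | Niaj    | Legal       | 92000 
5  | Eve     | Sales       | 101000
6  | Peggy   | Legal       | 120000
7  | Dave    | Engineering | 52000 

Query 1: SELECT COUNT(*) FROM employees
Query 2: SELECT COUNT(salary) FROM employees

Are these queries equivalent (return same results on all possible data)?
No, not equivalent

Query 1 returns: [(7,)]
Query 2 returns: [(6,)]

Reason: COUNT(*) includes NULLs, COUNT(column) excludes them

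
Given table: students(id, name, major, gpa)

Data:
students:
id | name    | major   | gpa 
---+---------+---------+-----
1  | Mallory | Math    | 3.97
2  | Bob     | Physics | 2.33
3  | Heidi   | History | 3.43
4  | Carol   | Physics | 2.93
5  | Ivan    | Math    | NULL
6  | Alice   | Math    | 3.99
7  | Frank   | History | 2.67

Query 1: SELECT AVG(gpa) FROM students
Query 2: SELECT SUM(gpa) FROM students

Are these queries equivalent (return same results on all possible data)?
No, not equivalent

Query 1 returns: [(3.22,)]
Query 2 returns: [(19.32,)]

Reason: AVG vs SUM give different aggregate values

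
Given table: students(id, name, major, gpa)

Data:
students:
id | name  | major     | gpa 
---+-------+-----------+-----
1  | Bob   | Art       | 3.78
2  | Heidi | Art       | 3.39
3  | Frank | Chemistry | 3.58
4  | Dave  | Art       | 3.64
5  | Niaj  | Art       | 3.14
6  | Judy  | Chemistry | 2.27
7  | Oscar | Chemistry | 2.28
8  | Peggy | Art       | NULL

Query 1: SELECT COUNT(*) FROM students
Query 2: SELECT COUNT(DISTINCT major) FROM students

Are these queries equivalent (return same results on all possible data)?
No, not equivalent

Query 1 returns: [(8,)]
Query 2 returns: [(2,)]

Reason: COUNT(*) counts rows, COUNT(DISTINCT major) counts unique majors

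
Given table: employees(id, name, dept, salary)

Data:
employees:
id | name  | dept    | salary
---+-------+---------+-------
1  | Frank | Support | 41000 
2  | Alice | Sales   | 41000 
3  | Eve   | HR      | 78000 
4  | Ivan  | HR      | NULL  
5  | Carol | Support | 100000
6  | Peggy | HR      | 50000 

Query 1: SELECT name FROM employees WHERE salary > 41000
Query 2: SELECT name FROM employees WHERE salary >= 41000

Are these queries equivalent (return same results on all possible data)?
No, not equivalent

Query 1 returns: [('Eve',), ('Carol',), ('Peggy',)]
Query 2 returns: [('Frank',), ('Alice',), ('Eve',), ('Carol',), ('Peggy',)]

Reason: > vs >= gives different results when salary = 41000 exists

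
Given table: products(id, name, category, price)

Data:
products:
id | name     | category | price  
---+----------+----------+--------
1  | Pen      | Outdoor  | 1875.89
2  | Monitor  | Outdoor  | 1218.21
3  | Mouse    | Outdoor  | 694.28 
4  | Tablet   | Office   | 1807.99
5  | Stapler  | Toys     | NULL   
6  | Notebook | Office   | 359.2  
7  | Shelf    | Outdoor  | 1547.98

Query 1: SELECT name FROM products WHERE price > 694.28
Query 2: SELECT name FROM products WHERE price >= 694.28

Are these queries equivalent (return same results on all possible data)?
No, not equivalent

Query 1 returns: [('Pen',), ('Monitor',), ('Tablet',), ('Shelf',)]
Query 2 returns: [('Pen',), ('Monitor',), ('Mouse',), ('Tablet',), ('Shelf',)]

Reason: > vs >= gives different results when price = 694.28 exists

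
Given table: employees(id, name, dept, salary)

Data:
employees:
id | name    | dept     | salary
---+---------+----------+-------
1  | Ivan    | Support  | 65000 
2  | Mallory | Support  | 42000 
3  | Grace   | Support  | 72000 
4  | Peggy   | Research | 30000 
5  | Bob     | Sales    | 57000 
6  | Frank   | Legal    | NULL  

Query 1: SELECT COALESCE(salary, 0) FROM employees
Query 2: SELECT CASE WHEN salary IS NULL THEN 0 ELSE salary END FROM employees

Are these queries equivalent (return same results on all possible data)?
Yes, equivalent

Both queries return: [(0,), (30000,), (42000,), (57000,), (65000,), (72000,)]

Reason: COALESCE vs CASE for NULL handling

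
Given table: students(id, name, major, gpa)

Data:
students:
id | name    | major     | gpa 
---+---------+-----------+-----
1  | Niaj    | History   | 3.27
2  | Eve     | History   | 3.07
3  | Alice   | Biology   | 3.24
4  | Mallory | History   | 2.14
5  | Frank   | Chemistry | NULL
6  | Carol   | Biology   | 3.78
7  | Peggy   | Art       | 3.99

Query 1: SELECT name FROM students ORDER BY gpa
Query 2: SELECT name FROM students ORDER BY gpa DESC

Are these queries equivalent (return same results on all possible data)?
No, not equivalent

Query 1 returns: [('Frank',), ('Mallory',), ('Eve',), ('Alice',), ('Niaj',), ('Carol',), ('Peggy',)]
Query 2 returns: [('Peggy',), ('Carol',), ('Niaj',), ('Alice',), ('Eve',), ('Mallory',), ('Frank',)]

Reason: ASC vs DESC gives opposite ordering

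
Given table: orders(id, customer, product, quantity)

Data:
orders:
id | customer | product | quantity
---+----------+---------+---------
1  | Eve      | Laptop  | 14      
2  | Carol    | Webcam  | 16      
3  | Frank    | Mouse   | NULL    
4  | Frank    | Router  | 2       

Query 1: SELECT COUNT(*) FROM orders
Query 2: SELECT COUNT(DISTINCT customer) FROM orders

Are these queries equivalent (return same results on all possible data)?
No, not equivalent

Query 1 returns: [(4,)]
Query 2 returns: [(3,)]

Reason: COUNT(*) counts rows, COUNT(DISTINCT customer) counts unique customers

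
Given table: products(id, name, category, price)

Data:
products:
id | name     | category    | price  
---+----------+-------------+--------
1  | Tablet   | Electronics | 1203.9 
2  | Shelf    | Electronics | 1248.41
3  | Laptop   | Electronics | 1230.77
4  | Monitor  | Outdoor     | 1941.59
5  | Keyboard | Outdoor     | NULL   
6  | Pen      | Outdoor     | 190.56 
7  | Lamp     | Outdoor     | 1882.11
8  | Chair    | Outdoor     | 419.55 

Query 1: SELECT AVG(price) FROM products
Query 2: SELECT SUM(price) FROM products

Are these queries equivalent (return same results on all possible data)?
No, not equivalent

Query 1 returns: [(1159.5557142857144,)]
Query 2 returns: [(8116.89,)]

Reason: AVG vs SUM give different aggregate values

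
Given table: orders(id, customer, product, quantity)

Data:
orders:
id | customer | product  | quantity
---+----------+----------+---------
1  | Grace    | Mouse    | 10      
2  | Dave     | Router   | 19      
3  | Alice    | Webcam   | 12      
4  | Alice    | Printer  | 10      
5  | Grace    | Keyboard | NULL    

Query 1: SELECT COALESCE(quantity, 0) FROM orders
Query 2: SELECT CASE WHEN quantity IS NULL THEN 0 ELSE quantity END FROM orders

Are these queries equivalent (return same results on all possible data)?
Yes, equivalent

Both queries return: [(0,), (10,), (10,), (12,), (19,)]

Reason: COALESCE vs CASE for NULL handling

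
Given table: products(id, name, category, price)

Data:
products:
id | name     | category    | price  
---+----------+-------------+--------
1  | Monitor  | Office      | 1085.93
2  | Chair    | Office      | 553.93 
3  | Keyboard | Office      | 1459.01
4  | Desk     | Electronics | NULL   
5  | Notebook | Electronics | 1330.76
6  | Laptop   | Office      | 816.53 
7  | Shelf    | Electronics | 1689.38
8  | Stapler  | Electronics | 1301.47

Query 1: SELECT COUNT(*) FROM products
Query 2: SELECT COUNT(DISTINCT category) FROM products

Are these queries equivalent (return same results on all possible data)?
No, not equivalent

Query 1 returns: [(8,)]
Query 2 returns: [(2,)]

Reason: COUNT(*) counts rows, COUNT(DISTINCT category) counts unique categorys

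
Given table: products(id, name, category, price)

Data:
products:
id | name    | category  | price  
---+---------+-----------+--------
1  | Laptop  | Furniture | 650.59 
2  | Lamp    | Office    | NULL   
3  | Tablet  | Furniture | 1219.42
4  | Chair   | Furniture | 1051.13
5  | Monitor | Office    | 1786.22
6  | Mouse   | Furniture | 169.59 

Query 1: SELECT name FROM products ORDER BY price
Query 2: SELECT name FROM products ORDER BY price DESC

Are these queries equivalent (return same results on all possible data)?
No, not equivalent

Query 1 returns: [('Lamp',), ('Mouse',), ('Laptop',), ('Chair',), ('Tablet',), ('Monitor',)]
Query 2 returns: [('Monitor',), ('Tablet',), ('Chair',), ('Laptop',), ('Mouse',), ('Lamp',)]

Reason: ASC vs DESC gives opposite ordering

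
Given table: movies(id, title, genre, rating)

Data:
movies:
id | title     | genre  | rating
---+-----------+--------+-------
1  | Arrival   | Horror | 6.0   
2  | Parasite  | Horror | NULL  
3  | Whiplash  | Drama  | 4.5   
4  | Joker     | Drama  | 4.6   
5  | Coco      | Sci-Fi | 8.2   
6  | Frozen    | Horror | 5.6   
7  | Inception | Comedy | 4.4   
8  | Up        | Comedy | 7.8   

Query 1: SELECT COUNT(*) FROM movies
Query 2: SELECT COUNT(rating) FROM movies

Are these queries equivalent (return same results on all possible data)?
No, not equivalent

Query 1 returns: [(8,)]
Query 2 returns: [(7,)]

Reason: COUNT(*) includes NULLs, COUNT(column) excludes them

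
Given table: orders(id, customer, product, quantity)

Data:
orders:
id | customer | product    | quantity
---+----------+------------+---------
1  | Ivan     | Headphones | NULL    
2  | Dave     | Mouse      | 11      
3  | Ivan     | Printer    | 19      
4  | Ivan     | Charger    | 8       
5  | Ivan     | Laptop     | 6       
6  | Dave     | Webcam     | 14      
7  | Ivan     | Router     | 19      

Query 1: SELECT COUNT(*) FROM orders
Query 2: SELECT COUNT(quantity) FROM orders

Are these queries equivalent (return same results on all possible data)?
No, not equivalent

Query 1 returns: [(7,)]
Query 2 returns: [(6,)]

Reason: COUNT(*) includes NULLs, COUNT(column) excludes them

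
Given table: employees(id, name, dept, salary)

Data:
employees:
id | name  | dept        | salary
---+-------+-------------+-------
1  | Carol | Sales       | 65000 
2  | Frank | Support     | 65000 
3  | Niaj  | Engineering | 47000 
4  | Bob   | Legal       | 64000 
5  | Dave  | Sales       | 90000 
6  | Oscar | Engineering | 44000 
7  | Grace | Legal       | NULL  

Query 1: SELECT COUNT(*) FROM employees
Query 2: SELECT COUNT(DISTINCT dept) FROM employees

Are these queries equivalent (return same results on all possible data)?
No, not equivalent

Query 1 returns: [(7,)]
Query 2 returns: [(4,)]

Reason: COUNT(*) counts rows, COUNT(DISTINCT dept) counts unique depts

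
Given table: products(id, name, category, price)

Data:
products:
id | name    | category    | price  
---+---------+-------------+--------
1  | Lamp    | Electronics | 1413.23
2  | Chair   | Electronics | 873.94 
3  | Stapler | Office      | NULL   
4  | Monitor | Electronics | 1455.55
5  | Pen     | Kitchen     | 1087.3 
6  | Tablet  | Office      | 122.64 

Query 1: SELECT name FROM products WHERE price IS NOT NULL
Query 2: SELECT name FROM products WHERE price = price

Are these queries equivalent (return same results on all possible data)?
Yes, equivalent

Both queries return: [('Chair',), ('Lamp',), ('Monitor',), ('Pen',), ('Tablet',)]

Reason: IS NOT NULL vs self-equality (both exclude NULLs)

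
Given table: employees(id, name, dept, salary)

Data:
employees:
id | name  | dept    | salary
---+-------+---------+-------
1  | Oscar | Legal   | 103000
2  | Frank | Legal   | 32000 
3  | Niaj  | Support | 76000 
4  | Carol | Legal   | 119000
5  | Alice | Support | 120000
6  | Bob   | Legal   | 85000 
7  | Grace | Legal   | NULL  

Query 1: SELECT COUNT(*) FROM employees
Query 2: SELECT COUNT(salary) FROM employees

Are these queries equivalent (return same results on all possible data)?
No, not equivalent

Query 1 returns: [(7,)]
Query 2 returns: [(6,)]

Reason: COUNT(*) includes NULLs, COUNT(column) excludes them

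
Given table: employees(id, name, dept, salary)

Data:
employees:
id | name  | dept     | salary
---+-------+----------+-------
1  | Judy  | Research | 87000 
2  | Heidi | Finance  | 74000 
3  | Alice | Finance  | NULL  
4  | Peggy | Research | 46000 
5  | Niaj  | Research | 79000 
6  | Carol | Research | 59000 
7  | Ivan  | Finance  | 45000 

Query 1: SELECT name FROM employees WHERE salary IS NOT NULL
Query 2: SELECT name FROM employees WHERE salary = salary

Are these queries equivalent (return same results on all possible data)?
Yes, equivalent

Both queries return: [('Carol',), ('Heidi',), ('Ivan',), ('Judy',), ('Niaj',), ('Peggy',)]

Reason: IS NOT NULL vs self-equality (both exclude NULLs)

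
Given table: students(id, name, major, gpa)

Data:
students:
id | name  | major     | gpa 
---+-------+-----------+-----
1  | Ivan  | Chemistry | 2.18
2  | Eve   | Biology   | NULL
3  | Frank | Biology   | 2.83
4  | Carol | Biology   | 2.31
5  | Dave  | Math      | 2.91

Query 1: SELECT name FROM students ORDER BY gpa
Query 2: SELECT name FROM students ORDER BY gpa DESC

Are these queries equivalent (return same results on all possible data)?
No, not equivalent

Query 1 returns: [('Eve',), ('Ivan',), ('Carol',), ('Frank',), ('Dave',)]
Query 2 returns: [('Dave',), ('Frank',), ('Carol',), ('Ivan',), ('Eve',)]

Reason: ASC vs DESC gives opposite ordering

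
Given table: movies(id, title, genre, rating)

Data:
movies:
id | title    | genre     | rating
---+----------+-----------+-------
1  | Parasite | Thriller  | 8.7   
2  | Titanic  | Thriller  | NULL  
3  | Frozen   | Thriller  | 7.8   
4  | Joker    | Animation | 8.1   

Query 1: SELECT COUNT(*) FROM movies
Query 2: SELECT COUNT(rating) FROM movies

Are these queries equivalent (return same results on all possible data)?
No, not equivalent

Query 1 returns: [(4,)]
Query 2 returns: [(3,)]

Reason: COUNT(*) includes NULLs, COUNT(column) excludes them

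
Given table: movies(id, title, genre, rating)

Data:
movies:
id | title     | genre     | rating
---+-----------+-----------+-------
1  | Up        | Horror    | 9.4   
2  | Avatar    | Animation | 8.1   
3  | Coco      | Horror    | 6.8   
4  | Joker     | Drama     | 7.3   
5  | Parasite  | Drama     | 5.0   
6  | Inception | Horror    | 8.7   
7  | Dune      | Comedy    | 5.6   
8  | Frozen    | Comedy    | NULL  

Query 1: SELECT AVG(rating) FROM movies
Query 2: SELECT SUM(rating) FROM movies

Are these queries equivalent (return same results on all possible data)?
No, not equivalent

Query 1 returns: [(7.271428571428571,)]
Query 2 returns: [(50.9,)]

Reason: AVG vs SUM give different aggregate values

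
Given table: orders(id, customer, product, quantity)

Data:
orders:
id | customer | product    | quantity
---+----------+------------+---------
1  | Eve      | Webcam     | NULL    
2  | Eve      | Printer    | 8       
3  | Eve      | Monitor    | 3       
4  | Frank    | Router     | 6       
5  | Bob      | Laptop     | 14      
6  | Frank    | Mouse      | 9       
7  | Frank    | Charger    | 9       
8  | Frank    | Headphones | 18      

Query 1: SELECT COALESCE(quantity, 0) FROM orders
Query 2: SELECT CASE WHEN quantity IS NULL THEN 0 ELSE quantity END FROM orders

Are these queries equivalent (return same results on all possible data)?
Yes, equivalent

Both queries return: [(0,), (3,), (6,), (8,), (9,), (9,), (14,), (18,)]

Reason: COALESCE vs CASE for NULL handling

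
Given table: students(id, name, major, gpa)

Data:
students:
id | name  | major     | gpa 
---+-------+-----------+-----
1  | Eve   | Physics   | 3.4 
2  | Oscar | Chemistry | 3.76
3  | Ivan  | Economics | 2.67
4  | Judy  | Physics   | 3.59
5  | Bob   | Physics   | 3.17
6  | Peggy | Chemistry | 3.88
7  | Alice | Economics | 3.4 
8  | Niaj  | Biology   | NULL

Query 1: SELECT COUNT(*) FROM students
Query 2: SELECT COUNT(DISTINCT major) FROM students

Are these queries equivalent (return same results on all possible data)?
No, not equivalent

Query 1 returns: [(8,)]
Query 2 returns: [(4,)]

Reason: COUNT(*) counts rows, COUNT(DISTINCT major) counts unique majors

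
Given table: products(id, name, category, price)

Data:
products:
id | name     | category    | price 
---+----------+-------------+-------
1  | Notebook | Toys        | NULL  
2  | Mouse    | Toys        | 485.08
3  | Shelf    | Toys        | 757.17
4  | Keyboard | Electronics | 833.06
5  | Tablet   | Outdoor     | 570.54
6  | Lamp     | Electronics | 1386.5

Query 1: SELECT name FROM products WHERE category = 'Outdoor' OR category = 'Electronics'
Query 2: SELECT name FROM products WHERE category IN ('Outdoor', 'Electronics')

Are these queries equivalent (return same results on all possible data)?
Yes, equivalent

Both queries return: [('Keyboard',), ('Lamp',), ('Tablet',)]

Reason: OR vs IN are equivalent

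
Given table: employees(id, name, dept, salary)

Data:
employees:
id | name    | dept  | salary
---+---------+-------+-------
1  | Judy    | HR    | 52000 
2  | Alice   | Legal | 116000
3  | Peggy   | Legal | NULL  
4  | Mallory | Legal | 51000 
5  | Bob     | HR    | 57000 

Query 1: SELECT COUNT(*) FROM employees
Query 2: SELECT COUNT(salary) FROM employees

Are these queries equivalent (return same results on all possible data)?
No, not equivalent

Query 1 returns: [(5,)]
Query 2 returns: [(4,)]

Reason: COUNT(*) includes NULLs, COUNT(column) excludes them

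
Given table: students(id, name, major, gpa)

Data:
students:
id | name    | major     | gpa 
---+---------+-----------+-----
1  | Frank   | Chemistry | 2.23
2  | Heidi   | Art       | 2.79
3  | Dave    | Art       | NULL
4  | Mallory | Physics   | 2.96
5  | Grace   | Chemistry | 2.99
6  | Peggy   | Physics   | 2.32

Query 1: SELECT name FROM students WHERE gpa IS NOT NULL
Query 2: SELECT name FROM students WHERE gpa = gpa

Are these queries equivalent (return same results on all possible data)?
Yes, equivalent

Both queries return: [('Frank',), ('Grace',), ('Heidi',), ('Mallory',), ('Peggy',)]

Reason: IS NOT NULL vs self-equality (both exclude NULLs)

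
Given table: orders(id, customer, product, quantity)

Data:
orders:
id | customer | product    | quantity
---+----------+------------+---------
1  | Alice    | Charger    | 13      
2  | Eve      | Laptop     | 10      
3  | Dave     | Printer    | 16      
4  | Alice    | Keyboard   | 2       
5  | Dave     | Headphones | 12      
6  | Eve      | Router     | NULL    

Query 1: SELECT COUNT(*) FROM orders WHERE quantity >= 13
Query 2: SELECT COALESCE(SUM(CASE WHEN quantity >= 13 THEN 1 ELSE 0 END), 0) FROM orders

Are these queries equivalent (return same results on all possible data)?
Yes, equivalent

Both queries return: [(2,)]

Reason: COUNT with WHERE vs conditional SUM (COALESCE handles empty-table NULL)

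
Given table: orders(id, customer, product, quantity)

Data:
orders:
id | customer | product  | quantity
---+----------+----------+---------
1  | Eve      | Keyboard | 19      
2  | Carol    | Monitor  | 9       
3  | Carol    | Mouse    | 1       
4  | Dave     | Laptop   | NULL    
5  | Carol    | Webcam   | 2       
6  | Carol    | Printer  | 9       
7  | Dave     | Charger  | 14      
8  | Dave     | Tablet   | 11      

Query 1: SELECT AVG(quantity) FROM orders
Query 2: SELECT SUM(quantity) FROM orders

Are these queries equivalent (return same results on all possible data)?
No, not equivalent

Query 1 returns: [(9.285714285714286,)]
Query 2 returns: [(65,)]

Reason: AVG vs SUM give different aggregate values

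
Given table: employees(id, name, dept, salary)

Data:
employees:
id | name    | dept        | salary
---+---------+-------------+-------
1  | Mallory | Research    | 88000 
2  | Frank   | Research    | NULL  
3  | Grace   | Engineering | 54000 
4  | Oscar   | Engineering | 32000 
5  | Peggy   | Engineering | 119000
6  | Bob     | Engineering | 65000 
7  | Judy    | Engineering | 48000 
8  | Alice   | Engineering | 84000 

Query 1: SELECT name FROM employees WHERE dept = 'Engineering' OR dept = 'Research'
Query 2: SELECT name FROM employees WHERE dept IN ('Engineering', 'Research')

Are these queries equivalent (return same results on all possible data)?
Yes, equivalent

Both queries return: [('Alice',), ('Bob',), ('Frank',), ('Grace',), ('Judy',), ('Mallory',), ('Oscar',), ('Peggy',)]

Reason: OR vs IN are equivalent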